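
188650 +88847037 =89035687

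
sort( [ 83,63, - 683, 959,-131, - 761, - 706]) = [ - 761, - 706, - 683,-131,63, 83,959 ]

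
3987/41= 3987/41 = 97.24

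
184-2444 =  - 2260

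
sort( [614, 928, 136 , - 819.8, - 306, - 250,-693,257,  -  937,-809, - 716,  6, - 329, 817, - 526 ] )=[ - 937, -819.8,  -  809, - 716, - 693, - 526, - 329, - 306,-250,6, 136, 257, 614, 817, 928 ]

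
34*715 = 24310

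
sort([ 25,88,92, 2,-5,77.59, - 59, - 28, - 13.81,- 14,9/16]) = [ - 59, - 28,-14, - 13.81,  -  5, 9/16, 2,25,  77.59,88,92 ] 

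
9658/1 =9658 = 9658.00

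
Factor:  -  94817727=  - 3^2*  10535303^1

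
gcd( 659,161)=1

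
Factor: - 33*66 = - 2^1 * 3^2 *11^2 = -  2178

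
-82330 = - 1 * 82330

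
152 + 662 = 814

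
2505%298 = 121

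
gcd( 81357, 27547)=1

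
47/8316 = 47/8316 = 0.01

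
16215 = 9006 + 7209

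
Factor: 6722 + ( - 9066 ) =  - 2344  =  -2^3*293^1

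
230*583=134090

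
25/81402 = 25/81402 = 0.00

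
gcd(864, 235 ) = 1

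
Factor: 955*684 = 2^2*3^2*5^1*19^1*191^1 = 653220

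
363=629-266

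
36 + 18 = 54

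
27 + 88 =115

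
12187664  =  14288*853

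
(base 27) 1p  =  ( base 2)110100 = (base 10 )52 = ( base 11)48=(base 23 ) 26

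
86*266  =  22876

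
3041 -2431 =610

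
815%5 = 0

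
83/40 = 83/40= 2.08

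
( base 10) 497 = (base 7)1310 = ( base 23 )le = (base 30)gh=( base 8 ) 761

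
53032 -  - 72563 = 125595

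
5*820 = 4100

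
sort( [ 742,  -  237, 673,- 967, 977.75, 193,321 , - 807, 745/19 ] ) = [ - 967,  -  807 , - 237 , 745/19, 193,321, 673,742 , 977.75]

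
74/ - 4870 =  -37/2435 = -0.02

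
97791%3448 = 1247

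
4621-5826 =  - 1205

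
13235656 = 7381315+5854341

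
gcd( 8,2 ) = 2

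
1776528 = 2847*624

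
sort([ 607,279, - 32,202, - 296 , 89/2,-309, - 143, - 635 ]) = [ - 635,-309, - 296, - 143,-32,  89/2,202,279, 607] 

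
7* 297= 2079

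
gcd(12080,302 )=302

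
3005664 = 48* 62618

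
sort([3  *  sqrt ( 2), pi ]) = [pi, 3*sqrt ( 2) ]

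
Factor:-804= - 2^2*3^1*67^1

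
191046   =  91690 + 99356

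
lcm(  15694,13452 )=94164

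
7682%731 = 372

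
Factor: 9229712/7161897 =2^4 * 3^(  -  1 ) *163^1*3539^1*2387299^(- 1 ) 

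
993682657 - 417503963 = 576178694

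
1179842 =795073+384769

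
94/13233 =94/13233 = 0.01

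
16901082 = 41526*407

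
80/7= 80/7= 11.43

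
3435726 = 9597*358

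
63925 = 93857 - 29932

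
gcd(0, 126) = 126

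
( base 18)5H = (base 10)107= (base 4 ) 1223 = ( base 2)1101011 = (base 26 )43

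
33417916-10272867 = 23145049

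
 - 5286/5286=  -1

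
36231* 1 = 36231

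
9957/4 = 9957/4 = 2489.25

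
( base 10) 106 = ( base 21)51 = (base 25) 46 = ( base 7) 211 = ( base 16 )6A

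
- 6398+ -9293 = -15691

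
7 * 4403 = 30821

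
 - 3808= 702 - 4510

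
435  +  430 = 865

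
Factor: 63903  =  3^1 * 7^1*17^1*179^1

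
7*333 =2331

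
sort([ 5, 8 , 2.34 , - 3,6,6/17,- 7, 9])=[ -7,- 3, 6/17, 2.34,5, 6, 8, 9]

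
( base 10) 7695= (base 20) j4f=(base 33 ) 726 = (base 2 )1111000001111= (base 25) c7k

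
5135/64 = 80 + 15/64 = 80.23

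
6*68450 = 410700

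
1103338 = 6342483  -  5239145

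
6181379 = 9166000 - 2984621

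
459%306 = 153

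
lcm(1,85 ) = 85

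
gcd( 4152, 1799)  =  1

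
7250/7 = 7250/7 = 1035.71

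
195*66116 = 12892620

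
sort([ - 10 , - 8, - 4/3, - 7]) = [ -10,-8, - 7, - 4/3] 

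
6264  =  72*87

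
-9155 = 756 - 9911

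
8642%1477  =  1257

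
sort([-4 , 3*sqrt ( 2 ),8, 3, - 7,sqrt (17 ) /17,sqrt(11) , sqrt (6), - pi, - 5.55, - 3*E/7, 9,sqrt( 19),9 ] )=[ - 7, - 5.55, - 4  , - pi, - 3*E/7, sqrt( 17 ) /17, sqrt( 6),3,sqrt( 11),  3*sqrt( 2),sqrt(19), 8,9,9 ]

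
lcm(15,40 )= 120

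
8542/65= 131 + 27/65 = 131.42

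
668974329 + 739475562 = 1408449891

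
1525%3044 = 1525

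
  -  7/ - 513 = 7/513 = 0.01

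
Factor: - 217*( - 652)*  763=2^2*7^2*31^1*109^1*163^1 = 107952292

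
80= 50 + 30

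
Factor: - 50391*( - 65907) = 3^5*11^1*509^1*  2441^1= 3321119637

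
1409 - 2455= - 1046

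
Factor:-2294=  - 2^1*31^1*37^1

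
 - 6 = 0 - 6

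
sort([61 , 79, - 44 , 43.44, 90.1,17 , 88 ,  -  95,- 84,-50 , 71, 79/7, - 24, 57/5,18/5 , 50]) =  [- 95,- 84 , - 50, - 44,  -  24,18/5,  79/7,57/5, 17, 43.44, 50, 61,71,  79,88 , 90.1]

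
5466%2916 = 2550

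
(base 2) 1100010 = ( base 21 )4E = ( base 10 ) 98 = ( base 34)2U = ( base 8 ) 142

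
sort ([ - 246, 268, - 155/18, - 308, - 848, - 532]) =[ - 848, - 532, - 308 , - 246 , - 155/18,268 ]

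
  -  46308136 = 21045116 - 67353252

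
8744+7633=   16377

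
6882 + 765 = 7647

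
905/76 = 11 + 69/76= 11.91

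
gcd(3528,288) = 72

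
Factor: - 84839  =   - 43^1*1973^1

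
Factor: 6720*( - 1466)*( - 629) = 2^7*3^1*5^1*7^1*17^1*37^1*733^1 = 6196606080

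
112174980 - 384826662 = -272651682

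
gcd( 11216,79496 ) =8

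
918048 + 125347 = 1043395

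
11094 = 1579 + 9515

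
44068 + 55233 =99301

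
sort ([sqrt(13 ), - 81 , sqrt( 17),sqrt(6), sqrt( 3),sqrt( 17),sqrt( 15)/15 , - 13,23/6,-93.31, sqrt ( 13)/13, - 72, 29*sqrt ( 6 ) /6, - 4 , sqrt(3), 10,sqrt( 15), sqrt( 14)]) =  [ - 93.31,  -  81, - 72, - 13, - 4,sqrt(15)/15,  sqrt(13 ) /13,  sqrt( 3 ), sqrt(3 ),sqrt(6),sqrt(13 ), sqrt( 14 ), 23/6 , sqrt (15), sqrt ( 17), sqrt( 17 )  ,  10, 29*sqrt( 6) /6]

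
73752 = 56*1317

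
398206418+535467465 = 933673883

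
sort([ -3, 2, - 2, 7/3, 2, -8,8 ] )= [ - 8, - 3, - 2, 2,2, 7/3,8 ] 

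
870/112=7  +  43/56 = 7.77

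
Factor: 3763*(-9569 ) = -7^1*53^1*71^1*1367^1 = -  36008147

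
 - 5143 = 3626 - 8769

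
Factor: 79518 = 2^1*3^1*29^1*457^1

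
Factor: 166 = 2^1*83^1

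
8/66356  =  2/16589=0.00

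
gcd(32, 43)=1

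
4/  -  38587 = -4/38587 = - 0.00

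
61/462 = 61/462 = 0.13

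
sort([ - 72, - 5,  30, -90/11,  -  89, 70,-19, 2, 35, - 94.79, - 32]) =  [-94.79,-89, - 72,-32, -19,-90/11, - 5,2,  30,35,70 ]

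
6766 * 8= 54128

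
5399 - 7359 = - 1960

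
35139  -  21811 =13328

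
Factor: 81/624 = 27/208=2^( - 4 ) *3^3*13^ ( - 1)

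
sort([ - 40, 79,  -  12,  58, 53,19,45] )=[  -  40, - 12, 19, 45,53,58,79]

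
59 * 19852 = 1171268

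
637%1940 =637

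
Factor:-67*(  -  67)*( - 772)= - 2^2  *67^2*193^1 = - 3465508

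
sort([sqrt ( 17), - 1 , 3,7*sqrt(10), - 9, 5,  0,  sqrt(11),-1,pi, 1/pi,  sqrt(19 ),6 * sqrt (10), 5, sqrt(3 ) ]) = [ - 9 , - 1, - 1 , 0, 1/pi,sqrt(3),  3, pi,sqrt( 11),sqrt(17),  sqrt (19),5,5,  6*sqrt(10),7*sqrt(10)]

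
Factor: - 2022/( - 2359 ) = 6/7 = 2^1*3^1*7^(  -  1 ) 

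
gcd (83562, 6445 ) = 1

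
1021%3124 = 1021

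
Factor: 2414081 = 2414081^1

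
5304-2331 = 2973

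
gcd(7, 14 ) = 7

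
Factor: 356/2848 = 2^ ( - 3 )  =  1/8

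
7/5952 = 7/5952 = 0.00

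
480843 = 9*53427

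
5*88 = 440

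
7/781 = 7/781= 0.01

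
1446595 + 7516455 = 8963050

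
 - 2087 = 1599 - 3686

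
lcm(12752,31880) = 63760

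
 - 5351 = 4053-9404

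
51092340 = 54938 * 930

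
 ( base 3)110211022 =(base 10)9350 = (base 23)HFC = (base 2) 10010010000110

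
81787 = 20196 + 61591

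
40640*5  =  203200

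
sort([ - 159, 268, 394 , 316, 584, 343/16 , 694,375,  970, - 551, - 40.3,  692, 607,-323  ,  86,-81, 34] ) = [-551, - 323, - 159  ,-81, - 40.3, 343/16, 34, 86, 268, 316, 375, 394 , 584, 607,692, 694,970] 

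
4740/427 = 4740/427 =11.10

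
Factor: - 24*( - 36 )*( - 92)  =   - 79488=- 2^7*3^3*23^1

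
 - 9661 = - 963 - 8698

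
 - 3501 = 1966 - 5467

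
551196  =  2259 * 244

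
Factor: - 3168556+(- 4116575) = -3^2 * 7^1*115637^1 = - 7285131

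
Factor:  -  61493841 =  - 3^2*6832649^1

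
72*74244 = 5345568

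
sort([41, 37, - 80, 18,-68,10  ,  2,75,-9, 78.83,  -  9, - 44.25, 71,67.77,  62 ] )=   [  -  80, -68 ,-44.25,-9, - 9, 2,10,18, 37, 41 , 62, 67.77,  71, 75,78.83]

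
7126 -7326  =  -200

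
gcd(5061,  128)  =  1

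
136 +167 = 303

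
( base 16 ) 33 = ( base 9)56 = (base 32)1j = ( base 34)1H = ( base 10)51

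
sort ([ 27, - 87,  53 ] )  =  [ - 87,27,53]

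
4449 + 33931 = 38380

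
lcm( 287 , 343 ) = 14063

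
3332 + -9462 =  - 6130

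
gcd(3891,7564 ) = 1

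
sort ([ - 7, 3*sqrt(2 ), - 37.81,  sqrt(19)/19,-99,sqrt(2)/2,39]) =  [ - 99, - 37.81, - 7,sqrt( 19 )/19,sqrt( 2) /2,3*sqrt(2),39]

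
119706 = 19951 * 6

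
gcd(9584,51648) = 16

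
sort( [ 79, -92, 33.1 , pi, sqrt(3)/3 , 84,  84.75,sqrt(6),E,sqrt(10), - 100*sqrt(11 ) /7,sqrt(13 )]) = [ - 92, - 100*sqrt(11 ) /7,sqrt( 3)/3,sqrt( 6 ), E,pi,  sqrt( 10 ),sqrt (13 ),33.1, 79,84, 84.75]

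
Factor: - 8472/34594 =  - 12/49=- 2^2*3^1*7^( - 2)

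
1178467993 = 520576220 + 657891773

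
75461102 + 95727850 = 171188952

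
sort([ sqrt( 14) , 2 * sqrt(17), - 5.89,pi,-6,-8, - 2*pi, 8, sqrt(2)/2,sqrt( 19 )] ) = [ - 8, -2*pi, - 6, - 5.89,sqrt( 2)/2, pi, sqrt(14), sqrt( 19), 8, 2*sqrt(17 )]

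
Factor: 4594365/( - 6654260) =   -  918873/1330852 = - 2^( - 2)*3^2*23^2*47^(- 1)*193^1*7079^ ( - 1)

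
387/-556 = -1+169/556 = - 0.70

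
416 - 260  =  156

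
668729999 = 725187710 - 56457711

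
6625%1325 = 0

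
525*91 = 47775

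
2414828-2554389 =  - 139561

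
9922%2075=1622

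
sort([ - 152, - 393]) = [ - 393 , - 152] 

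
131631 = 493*267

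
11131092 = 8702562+2428530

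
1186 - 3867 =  - 2681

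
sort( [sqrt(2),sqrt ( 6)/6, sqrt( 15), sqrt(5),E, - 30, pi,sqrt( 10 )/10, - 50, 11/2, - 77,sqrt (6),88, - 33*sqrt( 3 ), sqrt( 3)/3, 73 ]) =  [ - 77, - 33*sqrt ( 3), - 50, - 30,sqrt( 10)/10  ,  sqrt( 6)/6,sqrt(3)/3, sqrt( 2), sqrt( 5),sqrt(6) , E,pi,sqrt( 15),11/2 , 73, 88] 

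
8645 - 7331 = 1314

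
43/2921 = 43/2921 = 0.01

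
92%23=0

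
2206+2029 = 4235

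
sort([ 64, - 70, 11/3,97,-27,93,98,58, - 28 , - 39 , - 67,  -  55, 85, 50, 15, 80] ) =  [ - 70,- 67, - 55, - 39,-28, - 27, 11/3, 15, 50 , 58, 64, 80,85, 93, 97,98] 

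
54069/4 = 54069/4 = 13517.25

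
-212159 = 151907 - 364066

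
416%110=86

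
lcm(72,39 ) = 936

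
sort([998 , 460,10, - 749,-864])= [-864 ,-749,  10,  460, 998 ] 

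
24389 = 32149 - 7760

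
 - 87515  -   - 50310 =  - 37205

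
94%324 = 94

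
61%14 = 5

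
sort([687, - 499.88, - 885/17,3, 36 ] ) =[ - 499.88, - 885/17,3,36 , 687 ] 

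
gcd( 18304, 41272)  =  88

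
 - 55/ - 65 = 11/13 = 0.85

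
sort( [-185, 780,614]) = [ - 185,  614,780 ]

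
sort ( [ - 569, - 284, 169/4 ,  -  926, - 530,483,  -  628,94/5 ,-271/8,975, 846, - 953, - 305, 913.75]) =[-953, - 926, - 628, - 569 ,-530 , - 305, - 284, - 271/8,94/5,169/4, 483, 846, 913.75,975] 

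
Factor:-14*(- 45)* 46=2^2*3^2 *5^1*7^1*23^1 = 28980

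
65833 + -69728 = - 3895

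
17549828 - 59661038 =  - 42111210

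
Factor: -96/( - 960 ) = 2^ ( - 1)  *  5^ ( - 1)=1/10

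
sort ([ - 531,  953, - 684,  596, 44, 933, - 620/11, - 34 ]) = [ - 684,- 531 , - 620/11, - 34, 44, 596,933, 953 ]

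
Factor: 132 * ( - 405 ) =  - 2^2 *3^5*5^1*11^1  =  - 53460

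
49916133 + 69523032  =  119439165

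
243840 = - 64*( - 3810) 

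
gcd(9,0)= 9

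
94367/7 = 13481  =  13481.00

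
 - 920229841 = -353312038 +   -  566917803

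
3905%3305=600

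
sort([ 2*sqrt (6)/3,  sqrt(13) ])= [ 2 *sqrt( 6 )/3, sqrt(13) ] 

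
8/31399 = 8/31399 = 0.00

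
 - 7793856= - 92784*84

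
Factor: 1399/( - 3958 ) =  - 2^ ( - 1) *1399^1*1979^( - 1 ) 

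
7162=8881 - 1719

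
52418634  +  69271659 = 121690293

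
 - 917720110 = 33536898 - 951257008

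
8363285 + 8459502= 16822787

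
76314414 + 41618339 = 117932753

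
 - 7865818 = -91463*86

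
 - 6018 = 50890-56908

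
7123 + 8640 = 15763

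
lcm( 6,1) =6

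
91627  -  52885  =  38742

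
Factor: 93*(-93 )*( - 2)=2^1 * 3^2 * 31^2  =  17298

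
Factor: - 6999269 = -569^1*12301^1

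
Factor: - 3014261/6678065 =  - 5^( - 1)*137^ (-1 )*9749^(-1)*3014261^1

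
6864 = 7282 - 418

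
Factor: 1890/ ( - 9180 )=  - 2^( - 1 )*7^1*17^( - 1 ) = -  7/34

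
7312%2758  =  1796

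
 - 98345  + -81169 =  - 179514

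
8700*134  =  1165800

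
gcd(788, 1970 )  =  394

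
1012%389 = 234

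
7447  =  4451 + 2996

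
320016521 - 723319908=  - 403303387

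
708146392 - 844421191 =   -  136274799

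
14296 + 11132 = 25428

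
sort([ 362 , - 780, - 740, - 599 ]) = [ -780 , - 740,  -  599,362]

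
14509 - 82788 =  - 68279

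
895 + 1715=2610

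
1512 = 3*504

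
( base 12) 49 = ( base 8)71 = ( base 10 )57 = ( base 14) 41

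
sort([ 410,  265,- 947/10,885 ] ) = [ - 947/10,265, 410, 885 ] 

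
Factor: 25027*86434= 2163183718= 2^1*23^1* 29^1*863^1 * 1879^1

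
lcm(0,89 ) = 0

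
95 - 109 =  - 14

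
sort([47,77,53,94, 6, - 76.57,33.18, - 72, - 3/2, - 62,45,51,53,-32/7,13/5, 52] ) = [ - 76.57, - 72,- 62, - 32/7, - 3/2,13/5,  6,33.18,45,47 , 51,52, 53, 53,77, 94]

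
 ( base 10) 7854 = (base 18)1646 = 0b1111010101110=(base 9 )11686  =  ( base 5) 222404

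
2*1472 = 2944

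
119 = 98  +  21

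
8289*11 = 91179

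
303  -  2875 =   -  2572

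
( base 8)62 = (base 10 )50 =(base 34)1g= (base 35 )1F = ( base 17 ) 2G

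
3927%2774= 1153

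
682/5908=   341/2954  =  0.12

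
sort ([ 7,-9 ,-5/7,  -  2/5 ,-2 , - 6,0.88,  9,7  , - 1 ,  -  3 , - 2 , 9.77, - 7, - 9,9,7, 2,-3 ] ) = [-9,-9 , - 7, - 6,-3 , - 3, -2,-2,-1, - 5/7,- 2/5, 0.88, 2, 7,7,  7, 9,9,  9.77]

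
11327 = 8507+2820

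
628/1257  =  628/1257 =0.50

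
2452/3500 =613/875 = 0.70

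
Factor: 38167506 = 2^1*3^2*13^1*163109^1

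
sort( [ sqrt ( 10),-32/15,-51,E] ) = [-51,-32/15,E,  sqrt(10 ) ] 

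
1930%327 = 295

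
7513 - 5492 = 2021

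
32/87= 32/87=0.37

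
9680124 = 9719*996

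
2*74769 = 149538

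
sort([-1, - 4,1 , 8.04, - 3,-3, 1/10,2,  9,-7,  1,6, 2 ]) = [ - 7,  -  4,  -  3, - 3, - 1, 1/10,1,1, 2  ,  2, 6,  8.04,  9]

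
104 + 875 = 979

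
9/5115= 3/1705 = 0.00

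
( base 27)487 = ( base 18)9c7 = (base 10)3139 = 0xC43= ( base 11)23A4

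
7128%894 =870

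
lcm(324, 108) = 324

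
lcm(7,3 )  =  21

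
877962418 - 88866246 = 789096172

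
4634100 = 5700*813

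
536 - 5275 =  - 4739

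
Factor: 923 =13^1*71^1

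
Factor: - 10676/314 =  - 2^1*17^1 = - 34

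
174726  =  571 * 306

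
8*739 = 5912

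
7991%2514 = 449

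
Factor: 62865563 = 61^1*1030583^1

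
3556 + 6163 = 9719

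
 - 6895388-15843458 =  - 22738846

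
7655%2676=2303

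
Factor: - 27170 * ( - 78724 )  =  2^3*5^1*11^1*13^1*19^1 *19681^1  =  2138931080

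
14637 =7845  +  6792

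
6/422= 3/211 =0.01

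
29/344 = 29/344 = 0.08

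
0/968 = 0 = 0.00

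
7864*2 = 15728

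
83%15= 8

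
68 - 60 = 8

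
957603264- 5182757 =952420507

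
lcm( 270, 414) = 6210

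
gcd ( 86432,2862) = 2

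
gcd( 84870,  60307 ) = 1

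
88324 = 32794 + 55530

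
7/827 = 7/827 = 0.01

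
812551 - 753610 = 58941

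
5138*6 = 30828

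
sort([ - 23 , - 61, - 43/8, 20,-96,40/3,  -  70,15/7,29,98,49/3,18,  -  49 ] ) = [  -  96, - 70, - 61,  -  49, - 23, -43/8,15/7,40/3,49/3,18,20,29, 98 ]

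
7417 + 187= 7604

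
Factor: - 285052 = -2^2 * 71263^1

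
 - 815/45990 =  - 163/9198 = - 0.02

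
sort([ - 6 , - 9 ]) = [ - 9,- 6]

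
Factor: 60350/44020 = 85/62 = 2^( - 1) * 5^1*17^1*31^(-1)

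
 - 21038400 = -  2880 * 7305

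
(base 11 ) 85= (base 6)233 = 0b1011101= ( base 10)93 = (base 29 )36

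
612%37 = 20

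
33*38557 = 1272381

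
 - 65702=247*( - 266 )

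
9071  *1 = 9071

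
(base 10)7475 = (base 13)3530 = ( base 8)16463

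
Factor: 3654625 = 5^3 * 13^2* 173^1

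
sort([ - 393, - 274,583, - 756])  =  [- 756, - 393, - 274, 583 ]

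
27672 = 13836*2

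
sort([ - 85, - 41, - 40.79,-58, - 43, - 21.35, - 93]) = [- 93,-85, - 58, - 43, - 41, - 40.79, - 21.35]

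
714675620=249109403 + 465566217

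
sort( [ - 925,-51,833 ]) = [ - 925,  -  51, 833]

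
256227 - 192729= 63498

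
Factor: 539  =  7^2*11^1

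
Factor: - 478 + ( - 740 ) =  - 1218= -  2^1 * 3^1*7^1 * 29^1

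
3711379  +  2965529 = 6676908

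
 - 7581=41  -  7622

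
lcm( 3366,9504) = 161568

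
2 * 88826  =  177652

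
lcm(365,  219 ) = 1095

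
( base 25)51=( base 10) 126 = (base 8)176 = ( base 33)3r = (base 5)1001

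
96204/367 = 96204/367 = 262.14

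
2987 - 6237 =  - 3250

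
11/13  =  11/13 = 0.85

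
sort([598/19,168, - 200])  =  [ - 200, 598/19, 168] 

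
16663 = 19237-2574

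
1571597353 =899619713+671977640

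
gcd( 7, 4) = 1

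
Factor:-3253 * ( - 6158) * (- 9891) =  - 2^1 * 3^2*7^1 *157^1*3079^1 * 3253^1 = - 198136254834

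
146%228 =146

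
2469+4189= 6658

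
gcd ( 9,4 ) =1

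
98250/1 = 98250  =  98250.00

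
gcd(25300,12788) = 92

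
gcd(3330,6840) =90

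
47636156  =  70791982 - 23155826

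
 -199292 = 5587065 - 5786357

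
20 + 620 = 640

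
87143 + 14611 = 101754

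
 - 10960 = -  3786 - 7174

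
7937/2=7937/2 = 3968.50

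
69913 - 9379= 60534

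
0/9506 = 0 = 0.00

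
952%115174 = 952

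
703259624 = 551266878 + 151992746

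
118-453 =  - 335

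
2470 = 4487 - 2017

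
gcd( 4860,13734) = 18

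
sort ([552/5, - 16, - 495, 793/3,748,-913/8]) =[ - 495, - 913/8, - 16, 552/5,793/3,748]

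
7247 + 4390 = 11637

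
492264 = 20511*24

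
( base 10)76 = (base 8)114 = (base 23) 37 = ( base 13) 5B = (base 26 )2o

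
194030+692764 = 886794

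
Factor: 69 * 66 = 2^1 * 3^2 * 11^1 * 23^1 = 4554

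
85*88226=7499210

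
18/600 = 3/100 = 0.03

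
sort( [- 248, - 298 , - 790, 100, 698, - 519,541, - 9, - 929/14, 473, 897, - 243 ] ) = [-790,  -  519, - 298, - 248, - 243, - 929/14, - 9, 100, 473, 541, 698, 897 ] 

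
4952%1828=1296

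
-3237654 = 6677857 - 9915511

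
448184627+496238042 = 944422669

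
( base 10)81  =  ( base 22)3F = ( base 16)51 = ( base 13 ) 63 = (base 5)311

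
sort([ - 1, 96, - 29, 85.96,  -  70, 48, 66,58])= [-70, - 29, - 1, 48,58 , 66,85.96, 96 ] 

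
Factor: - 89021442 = - 2^1*3^1*59^1*251473^1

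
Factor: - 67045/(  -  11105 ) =13409/2221 = 11^1*23^1*53^1 *2221^ ( - 1 ) 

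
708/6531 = 236/2177 = 0.11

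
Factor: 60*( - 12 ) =-2^4*3^2*5^1 = - 720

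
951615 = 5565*171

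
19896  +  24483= 44379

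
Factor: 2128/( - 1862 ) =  - 8/7 = - 2^3*7^( - 1) 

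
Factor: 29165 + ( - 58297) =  - 2^2*7283^1=- 29132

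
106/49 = 2 + 8/49 = 2.16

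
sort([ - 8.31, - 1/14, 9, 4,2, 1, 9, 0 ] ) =[ - 8.31, - 1/14, 0, 1,2, 4, 9, 9 ]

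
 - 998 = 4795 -5793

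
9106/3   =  9106/3=3035.33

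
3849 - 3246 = 603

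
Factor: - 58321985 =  -5^1* 17^1 * 686141^1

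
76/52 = 19/13 = 1.46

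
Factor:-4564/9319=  - 2^2*7^1*163^1 * 9319^( - 1)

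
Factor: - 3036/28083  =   - 2^2*37^ (- 1)   =  - 4/37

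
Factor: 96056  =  2^3*12007^1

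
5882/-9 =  - 5882/9 = - 653.56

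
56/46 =1+5/23 = 1.22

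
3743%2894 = 849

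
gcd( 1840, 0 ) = 1840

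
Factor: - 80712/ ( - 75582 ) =236/221 = 2^2 * 13^ ( - 1 )*17^ ( - 1)  *59^1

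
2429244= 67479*36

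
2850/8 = 356 +1/4 = 356.25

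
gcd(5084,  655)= 1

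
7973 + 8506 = 16479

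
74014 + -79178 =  - 5164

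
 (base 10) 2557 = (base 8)4775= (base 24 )4AD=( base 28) 379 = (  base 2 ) 100111111101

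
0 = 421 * 0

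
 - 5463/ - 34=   5463/34 = 160.68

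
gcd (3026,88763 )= 1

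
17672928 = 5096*3468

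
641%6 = 5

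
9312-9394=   -  82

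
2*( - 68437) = -136874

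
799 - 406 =393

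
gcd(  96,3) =3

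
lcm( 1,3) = 3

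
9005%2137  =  457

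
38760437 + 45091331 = 83851768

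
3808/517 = 7 + 189/517= 7.37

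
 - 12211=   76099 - 88310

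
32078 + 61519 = 93597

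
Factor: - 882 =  - 2^1 * 3^2*7^2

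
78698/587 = 134 + 40/587 = 134.07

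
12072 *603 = 7279416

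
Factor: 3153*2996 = 9446388 = 2^2*3^1*7^1*107^1*1051^1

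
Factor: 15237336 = 2^3 * 3^1*149^1*4261^1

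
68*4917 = 334356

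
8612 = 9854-1242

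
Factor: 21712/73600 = 59/200 =2^(  -  3) *5^( - 2 )*59^1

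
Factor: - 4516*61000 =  - 275476000 = - 2^5 * 5^3 * 61^1 * 1129^1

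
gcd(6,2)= 2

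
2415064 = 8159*296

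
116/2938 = 58/1469 = 0.04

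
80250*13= 1043250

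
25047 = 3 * 8349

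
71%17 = 3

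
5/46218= 5/46218 = 0.00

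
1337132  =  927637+409495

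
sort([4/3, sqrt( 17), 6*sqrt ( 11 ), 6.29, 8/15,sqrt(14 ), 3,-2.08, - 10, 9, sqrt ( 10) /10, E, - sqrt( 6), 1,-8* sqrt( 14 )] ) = [ - 8 * sqrt (14) , - 10, - sqrt(6), - 2.08, sqrt( 10 )/10,8/15, 1, 4/3, E, 3,sqrt( 14 ) , sqrt ( 17), 6.29,9,6*sqrt( 11 )] 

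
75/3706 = 75/3706  =  0.02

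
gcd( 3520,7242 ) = 2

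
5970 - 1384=4586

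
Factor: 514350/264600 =2^ ( - 2)*3^1*7^( - 2 ) * 127^1 = 381/196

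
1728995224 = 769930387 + 959064837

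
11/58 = 11/58 = 0.19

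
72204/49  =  72204/49 =1473.55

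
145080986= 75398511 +69682475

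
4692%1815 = 1062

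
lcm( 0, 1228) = 0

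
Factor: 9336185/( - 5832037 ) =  - 5^1 * 17^( - 1)*343061^( - 1 )*1867237^1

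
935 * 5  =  4675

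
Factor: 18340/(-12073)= - 2^2 * 5^1*7^1 * 131^1 * 12073^ (-1)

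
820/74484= 205/18621 = 0.01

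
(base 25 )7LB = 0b1001100101111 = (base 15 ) 16C6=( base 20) C5B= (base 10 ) 4911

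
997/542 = 1+ 455/542 = 1.84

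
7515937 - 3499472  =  4016465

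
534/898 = 267/449 = 0.59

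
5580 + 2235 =7815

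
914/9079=914/9079 = 0.10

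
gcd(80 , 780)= 20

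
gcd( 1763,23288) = 41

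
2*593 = 1186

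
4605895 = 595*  7741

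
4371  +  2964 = 7335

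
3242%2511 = 731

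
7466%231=74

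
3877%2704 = 1173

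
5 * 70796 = 353980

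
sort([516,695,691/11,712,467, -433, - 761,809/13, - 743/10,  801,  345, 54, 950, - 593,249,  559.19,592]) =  [ - 761 ,  -  593,-433 ,  -  743/10,54,809/13,691/11, 249,345, 467, 516,  559.19,592,695, 712 , 801,950 ] 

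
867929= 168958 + 698971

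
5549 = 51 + 5498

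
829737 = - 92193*( - 9 )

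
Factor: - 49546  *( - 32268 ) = 2^3* 3^1*7^1 * 2689^1*3539^1 = 1598750328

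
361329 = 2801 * 129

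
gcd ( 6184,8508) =4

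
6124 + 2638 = 8762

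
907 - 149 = 758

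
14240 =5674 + 8566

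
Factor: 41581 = 43^1*967^1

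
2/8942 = 1/4471 = 0.00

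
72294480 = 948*76260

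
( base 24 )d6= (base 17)11C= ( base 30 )AI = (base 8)476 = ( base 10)318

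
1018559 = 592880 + 425679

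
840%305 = 230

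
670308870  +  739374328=1409683198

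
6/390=1/65 = 0.02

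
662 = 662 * 1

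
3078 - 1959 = 1119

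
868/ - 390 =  - 434/195 = - 2.23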